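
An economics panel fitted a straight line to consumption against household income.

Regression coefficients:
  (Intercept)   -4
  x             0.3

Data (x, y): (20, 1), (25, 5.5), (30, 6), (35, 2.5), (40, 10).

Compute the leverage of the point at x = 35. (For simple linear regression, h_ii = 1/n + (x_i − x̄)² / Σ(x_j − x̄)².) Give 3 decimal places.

x̄ = (20 + 25 + 30 + 35 + 40)/5 = 30
Σ(x − x̄)² = 100 + 25 + 0 + 25 + 100 = 250
h = 1/5 + (5)²/250 = 0.2 + 0.1 = 0.300

h = 0.300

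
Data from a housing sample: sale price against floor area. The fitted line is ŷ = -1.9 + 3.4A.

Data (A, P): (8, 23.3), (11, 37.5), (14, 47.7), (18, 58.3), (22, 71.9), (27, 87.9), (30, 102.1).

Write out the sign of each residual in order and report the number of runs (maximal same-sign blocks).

A=8: ŷ = -1.9 + 3.4·8 = 25.3; r = 23.3 − 25.3 = -2
A=11: ŷ = -1.9 + 3.4·11 = 35.5; r = 37.5 − 35.5 = 2
A=14: ŷ = -1.9 + 3.4·14 = 45.7; r = 47.7 − 45.7 = 2
A=18: ŷ = -1.9 + 3.4·18 = 59.3; r = 58.3 − 59.3 = -1
A=22: ŷ = -1.9 + 3.4·22 = 72.9; r = 71.9 − 72.9 = -1
A=27: ŷ = -1.9 + 3.4·27 = 89.9; r = 87.9 − 89.9 = -2
A=30: ŷ = -1.9 + 3.4·30 = 100.1; r = 102.1 − 100.1 = 2
Signs: − + + − − − +
Runs: −×1, +×2, −×3, +×1 → 4

4 runs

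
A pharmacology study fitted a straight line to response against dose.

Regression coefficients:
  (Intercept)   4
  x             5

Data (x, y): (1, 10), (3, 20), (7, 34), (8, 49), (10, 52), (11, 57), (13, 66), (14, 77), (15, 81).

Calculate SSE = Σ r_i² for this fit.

SSE = 82

x=1: ŷ = 4 + 5·1 = 9; r = 10 − 9 = 1
x=3: ŷ = 4 + 5·3 = 19; r = 20 − 19 = 1
x=7: ŷ = 4 + 5·7 = 39; r = 34 − 39 = -5
x=8: ŷ = 4 + 5·8 = 44; r = 49 − 44 = 5
x=10: ŷ = 4 + 5·10 = 54; r = 52 − 54 = -2
x=11: ŷ = 4 + 5·11 = 59; r = 57 − 59 = -2
x=13: ŷ = 4 + 5·13 = 69; r = 66 − 69 = -3
x=14: ŷ = 4 + 5·14 = 74; r = 77 − 74 = 3
x=15: ŷ = 4 + 5·15 = 79; r = 81 − 79 = 2
SSE = 1 + 1 + 25 + 25 + 4 + 4 + 9 + 9 + 4 = 82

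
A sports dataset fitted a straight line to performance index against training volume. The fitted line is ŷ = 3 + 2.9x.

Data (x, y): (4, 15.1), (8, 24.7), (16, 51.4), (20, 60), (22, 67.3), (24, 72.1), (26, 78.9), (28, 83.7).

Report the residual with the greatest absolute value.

x=4: ŷ = 3 + 2.9·4 = 14.6; r = 15.1 − 14.6 = 0.5
x=8: ŷ = 3 + 2.9·8 = 26.2; r = 24.7 − 26.2 = -1.5
x=16: ŷ = 3 + 2.9·16 = 49.4; r = 51.4 − 49.4 = 2
x=20: ŷ = 3 + 2.9·20 = 61; r = 60 − 61 = -1
x=22: ŷ = 3 + 2.9·22 = 66.8; r = 67.3 − 66.8 = 0.5
x=24: ŷ = 3 + 2.9·24 = 72.6; r = 72.1 − 72.6 = -0.5
x=26: ŷ = 3 + 2.9·26 = 78.4; r = 78.9 − 78.4 = 0.5
x=28: ŷ = 3 + 2.9·28 = 84.2; r = 83.7 − 84.2 = -0.5
Largest |r| is 2 at x = 16, residual 2.

r = 2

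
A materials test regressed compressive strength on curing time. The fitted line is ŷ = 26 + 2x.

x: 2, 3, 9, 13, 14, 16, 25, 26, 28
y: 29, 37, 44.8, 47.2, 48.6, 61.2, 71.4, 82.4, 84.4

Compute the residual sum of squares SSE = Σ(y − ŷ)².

SSE = 135.36

x=2: ŷ = 26 + 2·2 = 30; r = 29 − 30 = -1
x=3: ŷ = 26 + 2·3 = 32; r = 37 − 32 = 5
x=9: ŷ = 26 + 2·9 = 44; r = 44.8 − 44 = 0.8
x=13: ŷ = 26 + 2·13 = 52; r = 47.2 − 52 = -4.8
x=14: ŷ = 26 + 2·14 = 54; r = 48.6 − 54 = -5.4
x=16: ŷ = 26 + 2·16 = 58; r = 61.2 − 58 = 3.2
x=25: ŷ = 26 + 2·25 = 76; r = 71.4 − 76 = -4.6
x=26: ŷ = 26 + 2·26 = 78; r = 82.4 − 78 = 4.4
x=28: ŷ = 26 + 2·28 = 82; r = 84.4 − 82 = 2.4
SSE = 1 + 25 + 0.64 + 23.04 + 29.16 + 10.24 + 21.16 + 19.36 + 5.76 = 135.36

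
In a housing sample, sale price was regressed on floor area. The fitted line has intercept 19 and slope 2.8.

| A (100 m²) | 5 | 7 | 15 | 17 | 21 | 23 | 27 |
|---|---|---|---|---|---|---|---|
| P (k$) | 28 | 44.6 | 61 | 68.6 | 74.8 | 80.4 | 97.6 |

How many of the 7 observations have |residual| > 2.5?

5

A=5: ŷ = 19 + 2.8·5 = 33; r = 28 − 33 = -5
A=7: ŷ = 19 + 2.8·7 = 38.6; r = 44.6 − 38.6 = 6
A=15: ŷ = 19 + 2.8·15 = 61; r = 61 − 61 = 0
A=17: ŷ = 19 + 2.8·17 = 66.6; r = 68.6 − 66.6 = 2
A=21: ŷ = 19 + 2.8·21 = 77.8; r = 74.8 − 77.8 = -3
A=23: ŷ = 19 + 2.8·23 = 83.4; r = 80.4 − 83.4 = -3
A=27: ŷ = 19 + 2.8·27 = 94.6; r = 97.6 − 94.6 = 3
|r| > 2.5: A=5 (|r|=5), A=7 (|r|=6), A=21 (|r|=3), A=23 (|r|=3), A=27 (|r|=3) → 5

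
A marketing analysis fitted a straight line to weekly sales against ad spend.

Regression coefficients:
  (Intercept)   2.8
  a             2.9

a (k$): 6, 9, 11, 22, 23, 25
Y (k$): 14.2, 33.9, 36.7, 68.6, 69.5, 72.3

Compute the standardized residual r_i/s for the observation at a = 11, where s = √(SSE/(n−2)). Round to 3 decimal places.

0.453

a=6: ŷ = 2.8 + 2.9·6 = 20.2; r = 14.2 − 20.2 = -6
a=9: ŷ = 2.8 + 2.9·9 = 28.9; r = 33.9 − 28.9 = 5
a=11: ŷ = 2.8 + 2.9·11 = 34.7; r = 36.7 − 34.7 = 2
a=22: ŷ = 2.8 + 2.9·22 = 66.6; r = 68.6 − 66.6 = 2
a=23: ŷ = 2.8 + 2.9·23 = 69.5; r = 69.5 − 69.5 = 0
a=25: ŷ = 2.8 + 2.9·25 = 75.3; r = 72.3 − 75.3 = -3
SSE = 36 + 25 + 4 + 4 + 0 + 9 = 78
s = √(78/4) = 4.41588
r/s = 2 / 4.41588 = 0.453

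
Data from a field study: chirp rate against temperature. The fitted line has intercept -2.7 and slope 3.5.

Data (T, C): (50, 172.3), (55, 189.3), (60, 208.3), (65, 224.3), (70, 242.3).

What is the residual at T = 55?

e = -0.5

Ĉ = -2.7 + 3.5·55 = 189.8
e = 189.3 − 189.8 = -0.5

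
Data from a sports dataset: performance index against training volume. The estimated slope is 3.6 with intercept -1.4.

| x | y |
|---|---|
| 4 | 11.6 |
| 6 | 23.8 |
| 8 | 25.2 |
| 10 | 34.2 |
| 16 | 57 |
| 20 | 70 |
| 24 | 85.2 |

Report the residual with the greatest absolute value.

e = 3.6

x=4: ŷ = -1.4 + 3.6·4 = 13; e = 11.6 − 13 = -1.4
x=6: ŷ = -1.4 + 3.6·6 = 20.2; e = 23.8 − 20.2 = 3.6
x=8: ŷ = -1.4 + 3.6·8 = 27.4; e = 25.2 − 27.4 = -2.2
x=10: ŷ = -1.4 + 3.6·10 = 34.6; e = 34.2 − 34.6 = -0.4
x=16: ŷ = -1.4 + 3.6·16 = 56.2; e = 57 − 56.2 = 0.8
x=20: ŷ = -1.4 + 3.6·20 = 70.6; e = 70 − 70.6 = -0.6
x=24: ŷ = -1.4 + 3.6·24 = 85; e = 85.2 − 85 = 0.2
Largest |e| is 3.6 at x = 6, residual 3.6.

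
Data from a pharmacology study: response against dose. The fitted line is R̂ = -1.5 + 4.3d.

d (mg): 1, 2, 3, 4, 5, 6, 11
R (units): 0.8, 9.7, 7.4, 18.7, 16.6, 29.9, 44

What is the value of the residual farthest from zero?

d=1: R̂ = -1.5 + 4.3·1 = 2.8; e = 0.8 − 2.8 = -2
d=2: R̂ = -1.5 + 4.3·2 = 7.1; e = 9.7 − 7.1 = 2.6
d=3: R̂ = -1.5 + 4.3·3 = 11.4; e = 7.4 − 11.4 = -4
d=4: R̂ = -1.5 + 4.3·4 = 15.7; e = 18.7 − 15.7 = 3
d=5: R̂ = -1.5 + 4.3·5 = 20; e = 16.6 − 20 = -3.4
d=6: R̂ = -1.5 + 4.3·6 = 24.3; e = 29.9 − 24.3 = 5.6
d=11: R̂ = -1.5 + 4.3·11 = 45.8; e = 44 − 45.8 = -1.8
Largest |e| is 5.6 at d = 6, residual 5.6.

e = 5.6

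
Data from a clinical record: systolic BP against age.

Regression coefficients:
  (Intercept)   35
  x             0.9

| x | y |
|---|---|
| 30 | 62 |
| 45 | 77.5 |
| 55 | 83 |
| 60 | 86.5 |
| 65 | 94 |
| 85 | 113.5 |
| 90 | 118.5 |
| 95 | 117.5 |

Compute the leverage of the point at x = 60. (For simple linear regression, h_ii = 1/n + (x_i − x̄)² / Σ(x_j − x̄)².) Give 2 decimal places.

h = 0.13

x̄ = (30 + 45 + 55 + 60 + 65 + 85 + 90 + 95)/8 = 65.625
Σ(x − x̄)² = 1269.14 + 425.391 + 112.891 + 31.6406 + 0.390625 + 375.391 + 594.141 + 862.891 = 3671.88
h = 1/8 + (-5.625)²/3671.88 = 0.125 + 0.00861702 = 0.13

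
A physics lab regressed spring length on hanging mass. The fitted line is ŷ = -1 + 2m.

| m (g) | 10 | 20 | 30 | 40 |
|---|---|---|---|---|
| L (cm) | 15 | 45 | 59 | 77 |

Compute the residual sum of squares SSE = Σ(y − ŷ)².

SSE = 56

m=10: ŷ = -1 + 2·10 = 19; r = 15 − 19 = -4
m=20: ŷ = -1 + 2·20 = 39; r = 45 − 39 = 6
m=30: ŷ = -1 + 2·30 = 59; r = 59 − 59 = 0
m=40: ŷ = -1 + 2·40 = 79; r = 77 − 79 = -2
SSE = 16 + 36 + 0 + 4 = 56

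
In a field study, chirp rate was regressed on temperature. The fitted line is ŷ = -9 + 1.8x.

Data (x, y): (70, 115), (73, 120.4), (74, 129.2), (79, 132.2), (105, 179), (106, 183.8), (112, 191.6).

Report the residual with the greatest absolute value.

x=70: ŷ = -9 + 1.8·70 = 117; r = 115 − 117 = -2
x=73: ŷ = -9 + 1.8·73 = 122.4; r = 120.4 − 122.4 = -2
x=74: ŷ = -9 + 1.8·74 = 124.2; r = 129.2 − 124.2 = 5
x=79: ŷ = -9 + 1.8·79 = 133.2; r = 132.2 − 133.2 = -1
x=105: ŷ = -9 + 1.8·105 = 180; r = 179 − 180 = -1
x=106: ŷ = -9 + 1.8·106 = 181.8; r = 183.8 − 181.8 = 2
x=112: ŷ = -9 + 1.8·112 = 192.6; r = 191.6 − 192.6 = -1
Largest |r| is 5 at x = 74, residual 5.

r = 5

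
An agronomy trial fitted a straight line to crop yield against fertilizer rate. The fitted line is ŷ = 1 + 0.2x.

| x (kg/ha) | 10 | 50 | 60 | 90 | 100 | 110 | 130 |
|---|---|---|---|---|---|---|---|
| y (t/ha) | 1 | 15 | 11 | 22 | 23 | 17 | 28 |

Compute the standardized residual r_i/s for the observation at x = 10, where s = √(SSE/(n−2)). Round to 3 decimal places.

-0.520

x=10: ŷ = 1 + 0.2·10 = 3; r = 1 − 3 = -2
x=50: ŷ = 1 + 0.2·50 = 11; r = 15 − 11 = 4
x=60: ŷ = 1 + 0.2·60 = 13; r = 11 − 13 = -2
x=90: ŷ = 1 + 0.2·90 = 19; r = 22 − 19 = 3
x=100: ŷ = 1 + 0.2·100 = 21; r = 23 − 21 = 2
x=110: ŷ = 1 + 0.2·110 = 23; r = 17 − 23 = -6
x=130: ŷ = 1 + 0.2·130 = 27; r = 28 − 27 = 1
SSE = 4 + 16 + 4 + 9 + 4 + 36 + 1 = 74
s = √(74/5) = 3.84708
r/s = -2 / 3.84708 = -0.520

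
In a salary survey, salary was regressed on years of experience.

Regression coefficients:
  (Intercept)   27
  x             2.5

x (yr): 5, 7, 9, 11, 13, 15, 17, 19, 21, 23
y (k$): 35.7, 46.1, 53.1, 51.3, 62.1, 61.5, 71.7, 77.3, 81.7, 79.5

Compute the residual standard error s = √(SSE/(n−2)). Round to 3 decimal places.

x=5: ŷ = 27 + 2.5·5 = 39.5; r = 35.7 − 39.5 = -3.8
x=7: ŷ = 27 + 2.5·7 = 44.5; r = 46.1 − 44.5 = 1.6
x=9: ŷ = 27 + 2.5·9 = 49.5; r = 53.1 − 49.5 = 3.6
x=11: ŷ = 27 + 2.5·11 = 54.5; r = 51.3 − 54.5 = -3.2
x=13: ŷ = 27 + 2.5·13 = 59.5; r = 62.1 − 59.5 = 2.6
x=15: ŷ = 27 + 2.5·15 = 64.5; r = 61.5 − 64.5 = -3
x=17: ŷ = 27 + 2.5·17 = 69.5; r = 71.7 − 69.5 = 2.2
x=19: ŷ = 27 + 2.5·19 = 74.5; r = 77.3 − 74.5 = 2.8
x=21: ŷ = 27 + 2.5·21 = 79.5; r = 81.7 − 79.5 = 2.2
x=23: ŷ = 27 + 2.5·23 = 84.5; r = 79.5 − 84.5 = -5
SSE = 14.44 + 2.56 + 12.96 + 10.24 + 6.76 + 9 + 4.84 + 7.84 + 4.84 + 25 = 98.48
s = √(98.48/8) = √12.31 ≈ 3.509

s = 3.509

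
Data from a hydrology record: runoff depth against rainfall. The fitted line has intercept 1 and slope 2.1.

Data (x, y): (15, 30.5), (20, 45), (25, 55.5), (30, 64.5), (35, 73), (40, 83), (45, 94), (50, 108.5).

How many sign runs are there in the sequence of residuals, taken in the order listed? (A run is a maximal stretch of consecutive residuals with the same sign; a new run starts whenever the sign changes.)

4 runs

x=15: ŷ = 1 + 2.1·15 = 32.5; r = 30.5 − 32.5 = -2
x=20: ŷ = 1 + 2.1·20 = 43; r = 45 − 43 = 2
x=25: ŷ = 1 + 2.1·25 = 53.5; r = 55.5 − 53.5 = 2
x=30: ŷ = 1 + 2.1·30 = 64; r = 64.5 − 64 = 0.5
x=35: ŷ = 1 + 2.1·35 = 74.5; r = 73 − 74.5 = -1.5
x=40: ŷ = 1 + 2.1·40 = 85; r = 83 − 85 = -2
x=45: ŷ = 1 + 2.1·45 = 95.5; r = 94 − 95.5 = -1.5
x=50: ŷ = 1 + 2.1·50 = 106; r = 108.5 − 106 = 2.5
Signs: − + + + − − − +
Runs: −×1, +×3, −×3, +×1 → 4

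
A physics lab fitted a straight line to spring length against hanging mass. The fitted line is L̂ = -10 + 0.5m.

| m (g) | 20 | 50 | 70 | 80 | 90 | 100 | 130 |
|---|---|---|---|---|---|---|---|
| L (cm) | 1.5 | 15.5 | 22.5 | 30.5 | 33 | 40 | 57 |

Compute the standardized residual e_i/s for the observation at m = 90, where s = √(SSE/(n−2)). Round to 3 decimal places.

m=20: L̂ = -10 + 0.5·20 = 0; e = 1.5 − 0 = 1.5
m=50: L̂ = -10 + 0.5·50 = 15; e = 15.5 − 15 = 0.5
m=70: L̂ = -10 + 0.5·70 = 25; e = 22.5 − 25 = -2.5
m=80: L̂ = -10 + 0.5·80 = 30; e = 30.5 − 30 = 0.5
m=90: L̂ = -10 + 0.5·90 = 35; e = 33 − 35 = -2
m=100: L̂ = -10 + 0.5·100 = 40; e = 40 − 40 = 0
m=130: L̂ = -10 + 0.5·130 = 55; e = 57 − 55 = 2
SSE = 2.25 + 0.25 + 6.25 + 0.25 + 4 + 0 + 4 = 17
s = √(17/5) = 1.84391
e/s = -2 / 1.84391 = -1.085

-1.085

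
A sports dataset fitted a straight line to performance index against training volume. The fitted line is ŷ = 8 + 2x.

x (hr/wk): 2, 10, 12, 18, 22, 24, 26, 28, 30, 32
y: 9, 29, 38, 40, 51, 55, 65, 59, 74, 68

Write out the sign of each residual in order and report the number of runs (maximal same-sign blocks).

x=2: ŷ = 8 + 2·2 = 12; e = 9 − 12 = -3
x=10: ŷ = 8 + 2·10 = 28; e = 29 − 28 = 1
x=12: ŷ = 8 + 2·12 = 32; e = 38 − 32 = 6
x=18: ŷ = 8 + 2·18 = 44; e = 40 − 44 = -4
x=22: ŷ = 8 + 2·22 = 52; e = 51 − 52 = -1
x=24: ŷ = 8 + 2·24 = 56; e = 55 − 56 = -1
x=26: ŷ = 8 + 2·26 = 60; e = 65 − 60 = 5
x=28: ŷ = 8 + 2·28 = 64; e = 59 − 64 = -5
x=30: ŷ = 8 + 2·30 = 68; e = 74 − 68 = 6
x=32: ŷ = 8 + 2·32 = 72; e = 68 − 72 = -4
Signs: − + + − − − + − + −
Runs: −×1, +×2, −×3, +×1, −×1, +×1, −×1 → 7

7 runs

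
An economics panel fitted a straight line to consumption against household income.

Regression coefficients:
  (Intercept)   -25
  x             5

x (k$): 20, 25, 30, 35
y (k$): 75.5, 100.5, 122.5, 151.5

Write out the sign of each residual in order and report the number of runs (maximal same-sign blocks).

3 runs

x=20: ŷ = -25 + 5·20 = 75; r = 75.5 − 75 = 0.5
x=25: ŷ = -25 + 5·25 = 100; r = 100.5 − 100 = 0.5
x=30: ŷ = -25 + 5·30 = 125; r = 122.5 − 125 = -2.5
x=35: ŷ = -25 + 5·35 = 150; r = 151.5 − 150 = 1.5
Signs: + + − +
Runs: +×2, −×1, +×1 → 3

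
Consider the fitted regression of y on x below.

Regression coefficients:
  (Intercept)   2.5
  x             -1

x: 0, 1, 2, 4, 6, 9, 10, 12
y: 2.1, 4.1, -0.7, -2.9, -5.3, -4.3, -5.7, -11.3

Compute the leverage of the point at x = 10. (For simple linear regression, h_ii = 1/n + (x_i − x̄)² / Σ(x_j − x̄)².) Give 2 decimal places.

x̄ = (0 + 1 + 2 + 4 + 6 + 9 + 10 + 12)/8 = 5.5
Σ(x − x̄)² = 30.25 + 20.25 + 12.25 + 2.25 + 0.25 + 12.25 + 20.25 + 42.25 = 140
h = 1/8 + (4.5)²/140 = 0.125 + 0.144643 = 0.27

h = 0.27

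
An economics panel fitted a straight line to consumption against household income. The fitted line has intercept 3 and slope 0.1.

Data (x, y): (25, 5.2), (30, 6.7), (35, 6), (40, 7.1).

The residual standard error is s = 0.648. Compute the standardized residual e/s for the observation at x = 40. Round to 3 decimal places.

0.154

ŷ = 3 + 0.1·40 = 7
e = 7.1 − 7 = 0.1
e/s = 0.1 / 0.648 = 0.154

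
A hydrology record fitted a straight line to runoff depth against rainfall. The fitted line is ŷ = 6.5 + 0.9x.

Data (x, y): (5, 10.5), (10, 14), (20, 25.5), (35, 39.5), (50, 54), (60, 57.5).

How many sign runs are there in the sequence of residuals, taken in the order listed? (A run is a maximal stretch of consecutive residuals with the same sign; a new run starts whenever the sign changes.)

3 runs

x=5: ŷ = 6.5 + 0.9·5 = 11; r = 10.5 − 11 = -0.5
x=10: ŷ = 6.5 + 0.9·10 = 15.5; r = 14 − 15.5 = -1.5
x=20: ŷ = 6.5 + 0.9·20 = 24.5; r = 25.5 − 24.5 = 1
x=35: ŷ = 6.5 + 0.9·35 = 38; r = 39.5 − 38 = 1.5
x=50: ŷ = 6.5 + 0.9·50 = 51.5; r = 54 − 51.5 = 2.5
x=60: ŷ = 6.5 + 0.9·60 = 60.5; r = 57.5 − 60.5 = -3
Signs: − − + + + −
Runs: −×2, +×3, −×1 → 3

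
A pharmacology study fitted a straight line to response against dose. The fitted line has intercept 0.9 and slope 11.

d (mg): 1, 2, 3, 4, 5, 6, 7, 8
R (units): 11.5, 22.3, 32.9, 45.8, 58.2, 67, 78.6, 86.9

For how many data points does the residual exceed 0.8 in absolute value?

4

d=1: R̂ = 0.9 + 11·1 = 11.9; e = 11.5 − 11.9 = -0.4
d=2: R̂ = 0.9 + 11·2 = 22.9; e = 22.3 − 22.9 = -0.6
d=3: R̂ = 0.9 + 11·3 = 33.9; e = 32.9 − 33.9 = -1
d=4: R̂ = 0.9 + 11·4 = 44.9; e = 45.8 − 44.9 = 0.9
d=5: R̂ = 0.9 + 11·5 = 55.9; e = 58.2 − 55.9 = 2.3
d=6: R̂ = 0.9 + 11·6 = 66.9; e = 67 − 66.9 = 0.1
d=7: R̂ = 0.9 + 11·7 = 77.9; e = 78.6 − 77.9 = 0.7
d=8: R̂ = 0.9 + 11·8 = 88.9; e = 86.9 − 88.9 = -2
|e| > 0.8: d=3 (|e|=1), d=4 (|e|=0.9), d=5 (|e|=2.3), d=8 (|e|=2) → 4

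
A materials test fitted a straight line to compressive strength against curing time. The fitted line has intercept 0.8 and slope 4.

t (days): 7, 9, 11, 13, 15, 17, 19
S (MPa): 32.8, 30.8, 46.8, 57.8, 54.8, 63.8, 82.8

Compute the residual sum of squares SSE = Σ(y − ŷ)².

SSE = 178

t=7: ŷ = 0.8 + 4·7 = 28.8; r = 32.8 − 28.8 = 4
t=9: ŷ = 0.8 + 4·9 = 36.8; r = 30.8 − 36.8 = -6
t=11: ŷ = 0.8 + 4·11 = 44.8; r = 46.8 − 44.8 = 2
t=13: ŷ = 0.8 + 4·13 = 52.8; r = 57.8 − 52.8 = 5
t=15: ŷ = 0.8 + 4·15 = 60.8; r = 54.8 − 60.8 = -6
t=17: ŷ = 0.8 + 4·17 = 68.8; r = 63.8 − 68.8 = -5
t=19: ŷ = 0.8 + 4·19 = 76.8; r = 82.8 − 76.8 = 6
SSE = 16 + 36 + 4 + 25 + 36 + 25 + 36 = 178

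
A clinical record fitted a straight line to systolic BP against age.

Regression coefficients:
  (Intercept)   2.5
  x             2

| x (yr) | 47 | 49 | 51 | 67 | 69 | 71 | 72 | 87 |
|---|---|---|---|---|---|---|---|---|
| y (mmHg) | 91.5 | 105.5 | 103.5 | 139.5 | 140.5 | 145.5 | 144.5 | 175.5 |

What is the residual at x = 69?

r = 0

ŷ = 2.5 + 2·69 = 140.5
r = 140.5 − 140.5 = 0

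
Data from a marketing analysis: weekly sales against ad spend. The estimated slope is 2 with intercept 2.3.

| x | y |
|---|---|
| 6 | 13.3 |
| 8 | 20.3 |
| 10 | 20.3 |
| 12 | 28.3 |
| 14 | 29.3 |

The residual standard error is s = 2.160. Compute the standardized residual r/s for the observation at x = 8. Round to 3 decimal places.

0.926

ŷ = 2.3 + 2·8 = 18.3
r = 20.3 − 18.3 = 2
r/s = 2 / 2.160 = 0.926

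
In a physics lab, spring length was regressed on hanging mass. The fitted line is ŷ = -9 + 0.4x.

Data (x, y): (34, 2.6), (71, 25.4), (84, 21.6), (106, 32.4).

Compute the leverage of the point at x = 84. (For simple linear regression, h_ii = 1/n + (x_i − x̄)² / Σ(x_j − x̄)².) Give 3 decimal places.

x̄ = (34 + 71 + 84 + 106)/4 = 73.75
Σ(x − x̄)² = 1580.06 + 7.5625 + 105.062 + 1040.06 = 2732.75
h = 1/4 + (10.25)²/2732.75 = 0.25 + 0.0384457 = 0.288

h = 0.288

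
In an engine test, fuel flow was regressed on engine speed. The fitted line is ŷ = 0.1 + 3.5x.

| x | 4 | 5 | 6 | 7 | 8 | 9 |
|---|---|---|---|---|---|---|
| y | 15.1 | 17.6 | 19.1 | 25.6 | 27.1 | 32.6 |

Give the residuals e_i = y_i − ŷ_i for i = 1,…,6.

x=4: ŷ = 0.1 + 3.5·4 = 14.1; e = 15.1 − 14.1 = 1
x=5: ŷ = 0.1 + 3.5·5 = 17.6; e = 17.6 − 17.6 = 0
x=6: ŷ = 0.1 + 3.5·6 = 21.1; e = 19.1 − 21.1 = -2
x=7: ŷ = 0.1 + 3.5·7 = 24.6; e = 25.6 − 24.6 = 1
x=8: ŷ = 0.1 + 3.5·8 = 28.1; e = 27.1 − 28.1 = -1
x=9: ŷ = 0.1 + 3.5·9 = 31.6; e = 32.6 − 31.6 = 1

1, 0, -2, 1, -1, 1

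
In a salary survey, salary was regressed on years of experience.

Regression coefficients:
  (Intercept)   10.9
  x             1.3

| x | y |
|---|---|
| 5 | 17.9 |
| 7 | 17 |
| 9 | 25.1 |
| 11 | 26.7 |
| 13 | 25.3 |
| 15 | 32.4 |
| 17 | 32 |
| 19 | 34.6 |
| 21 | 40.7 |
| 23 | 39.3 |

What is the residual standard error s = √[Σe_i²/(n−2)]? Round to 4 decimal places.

s = 2.1937

x=5: ŷ = 10.9 + 1.3·5 = 17.4; e = 17.9 − 17.4 = 0.5
x=7: ŷ = 10.9 + 1.3·7 = 20; e = 17 − 20 = -3
x=9: ŷ = 10.9 + 1.3·9 = 22.6; e = 25.1 − 22.6 = 2.5
x=11: ŷ = 10.9 + 1.3·11 = 25.2; e = 26.7 − 25.2 = 1.5
x=13: ŷ = 10.9 + 1.3·13 = 27.8; e = 25.3 − 27.8 = -2.5
x=15: ŷ = 10.9 + 1.3·15 = 30.4; e = 32.4 − 30.4 = 2
x=17: ŷ = 10.9 + 1.3·17 = 33; e = 32 − 33 = -1
x=19: ŷ = 10.9 + 1.3·19 = 35.6; e = 34.6 − 35.6 = -1
x=21: ŷ = 10.9 + 1.3·21 = 38.2; e = 40.7 − 38.2 = 2.5
x=23: ŷ = 10.9 + 1.3·23 = 40.8; e = 39.3 − 40.8 = -1.5
SSE = 0.25 + 9 + 6.25 + 2.25 + 6.25 + 4 + 1 + 1 + 6.25 + 2.25 = 38.5
s = √(38.5/8) = √4.8125 ≈ 2.1937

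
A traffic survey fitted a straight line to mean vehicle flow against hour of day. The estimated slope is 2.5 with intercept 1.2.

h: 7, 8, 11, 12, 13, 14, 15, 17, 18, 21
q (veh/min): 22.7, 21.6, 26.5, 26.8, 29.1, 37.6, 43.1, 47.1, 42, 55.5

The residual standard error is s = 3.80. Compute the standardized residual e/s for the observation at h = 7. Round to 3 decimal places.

1.053

q̂ = 1.2 + 2.5·7 = 18.7
e = 22.7 − 18.7 = 4
e/s = 4 / 3.80 = 1.053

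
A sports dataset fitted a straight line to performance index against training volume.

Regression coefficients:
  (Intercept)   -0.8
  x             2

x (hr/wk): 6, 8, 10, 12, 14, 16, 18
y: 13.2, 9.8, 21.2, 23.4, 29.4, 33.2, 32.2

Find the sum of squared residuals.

SSE = 55.04

x=6: ŷ = -0.8 + 2·6 = 11.2; r = 13.2 − 11.2 = 2
x=8: ŷ = -0.8 + 2·8 = 15.2; r = 9.8 − 15.2 = -5.4
x=10: ŷ = -0.8 + 2·10 = 19.2; r = 21.2 − 19.2 = 2
x=12: ŷ = -0.8 + 2·12 = 23.2; r = 23.4 − 23.2 = 0.2
x=14: ŷ = -0.8 + 2·14 = 27.2; r = 29.4 − 27.2 = 2.2
x=16: ŷ = -0.8 + 2·16 = 31.2; r = 33.2 − 31.2 = 2
x=18: ŷ = -0.8 + 2·18 = 35.2; r = 32.2 − 35.2 = -3
SSE = 4 + 29.16 + 4 + 0.04 + 4.84 + 4 + 9 = 55.04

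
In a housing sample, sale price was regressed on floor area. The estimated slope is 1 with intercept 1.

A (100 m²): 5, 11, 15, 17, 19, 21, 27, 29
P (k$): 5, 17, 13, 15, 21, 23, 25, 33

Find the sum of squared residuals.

SSE = 64

A=5: P̂ = 1 + 5 = 6; r = 5 − 6 = -1
A=11: P̂ = 1 + 11 = 12; r = 17 − 12 = 5
A=15: P̂ = 1 + 15 = 16; r = 13 − 16 = -3
A=17: P̂ = 1 + 17 = 18; r = 15 − 18 = -3
A=19: P̂ = 1 + 19 = 20; r = 21 − 20 = 1
A=21: P̂ = 1 + 21 = 22; r = 23 − 22 = 1
A=27: P̂ = 1 + 27 = 28; r = 25 − 28 = -3
A=29: P̂ = 1 + 29 = 30; r = 33 − 30 = 3
SSE = 1 + 25 + 9 + 9 + 1 + 1 + 9 + 9 = 64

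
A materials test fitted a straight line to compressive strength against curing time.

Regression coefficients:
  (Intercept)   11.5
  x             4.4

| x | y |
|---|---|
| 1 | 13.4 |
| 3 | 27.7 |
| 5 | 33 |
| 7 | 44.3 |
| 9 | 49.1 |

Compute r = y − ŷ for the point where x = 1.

r = -2.5

ŷ = 11.5 + 4.4·1 = 15.9
r = 13.4 − 15.9 = -2.5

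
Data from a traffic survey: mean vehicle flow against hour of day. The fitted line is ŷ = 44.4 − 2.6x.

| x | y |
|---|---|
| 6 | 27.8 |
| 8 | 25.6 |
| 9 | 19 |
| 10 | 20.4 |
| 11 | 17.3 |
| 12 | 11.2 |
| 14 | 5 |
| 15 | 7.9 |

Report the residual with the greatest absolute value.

e = -3

x=6: ŷ = 44.4 − 2.6·6 = 28.8; e = 27.8 − 28.8 = -1
x=8: ŷ = 44.4 − 2.6·8 = 23.6; e = 25.6 − 23.6 = 2
x=9: ŷ = 44.4 − 2.6·9 = 21; e = 19 − 21 = -2
x=10: ŷ = 44.4 − 2.6·10 = 18.4; e = 20.4 − 18.4 = 2
x=11: ŷ = 44.4 − 2.6·11 = 15.8; e = 17.3 − 15.8 = 1.5
x=12: ŷ = 44.4 − 2.6·12 = 13.2; e = 11.2 − 13.2 = -2
x=14: ŷ = 44.4 − 2.6·14 = 8; e = 5 − 8 = -3
x=15: ŷ = 44.4 − 2.6·15 = 5.4; e = 7.9 − 5.4 = 2.5
Largest |e| is 3 at x = 14, residual -3.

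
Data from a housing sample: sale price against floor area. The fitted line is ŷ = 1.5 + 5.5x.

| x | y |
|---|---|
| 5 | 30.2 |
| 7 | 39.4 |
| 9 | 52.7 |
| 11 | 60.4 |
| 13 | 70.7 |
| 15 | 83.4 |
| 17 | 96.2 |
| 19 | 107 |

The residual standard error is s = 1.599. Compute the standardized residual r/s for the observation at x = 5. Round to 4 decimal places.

ŷ = 1.5 + 5.5·5 = 29
r = 30.2 − 29 = 1.2
r/s = 1.2 / 1.599 = 0.7505

0.7505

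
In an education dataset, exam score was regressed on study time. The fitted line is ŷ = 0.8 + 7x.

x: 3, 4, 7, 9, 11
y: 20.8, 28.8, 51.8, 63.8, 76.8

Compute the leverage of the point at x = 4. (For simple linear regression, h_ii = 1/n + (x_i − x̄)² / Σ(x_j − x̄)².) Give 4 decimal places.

h = 0.3750

x̄ = (3 + 4 + 7 + 9 + 11)/5 = 6.8
Σ(x − x̄)² = 14.44 + 7.84 + 0.04 + 4.84 + 17.64 = 44.8
h = 1/5 + (-2.8)²/44.8 = 0.2 + 0.175 = 0.3750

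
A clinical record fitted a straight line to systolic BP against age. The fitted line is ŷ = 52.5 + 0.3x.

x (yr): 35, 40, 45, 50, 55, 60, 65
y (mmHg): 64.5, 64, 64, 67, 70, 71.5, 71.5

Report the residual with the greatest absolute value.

e = -2

x=35: ŷ = 52.5 + 0.3·35 = 63; e = 64.5 − 63 = 1.5
x=40: ŷ = 52.5 + 0.3·40 = 64.5; e = 64 − 64.5 = -0.5
x=45: ŷ = 52.5 + 0.3·45 = 66; e = 64 − 66 = -2
x=50: ŷ = 52.5 + 0.3·50 = 67.5; e = 67 − 67.5 = -0.5
x=55: ŷ = 52.5 + 0.3·55 = 69; e = 70 − 69 = 1
x=60: ŷ = 52.5 + 0.3·60 = 70.5; e = 71.5 − 70.5 = 1
x=65: ŷ = 52.5 + 0.3·65 = 72; e = 71.5 − 72 = -0.5
Largest |e| is 2 at x = 45, residual -2.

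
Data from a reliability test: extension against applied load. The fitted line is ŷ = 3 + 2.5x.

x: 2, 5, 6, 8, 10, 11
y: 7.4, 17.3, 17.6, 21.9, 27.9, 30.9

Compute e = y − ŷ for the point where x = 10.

ŷ = 3 + 2.5·10 = 28
e = 27.9 − 28 = -0.1

e = -0.1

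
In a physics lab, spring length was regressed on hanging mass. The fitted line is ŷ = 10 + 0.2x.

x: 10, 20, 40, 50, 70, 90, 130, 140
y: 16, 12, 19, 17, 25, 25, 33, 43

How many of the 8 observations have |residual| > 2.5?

x=10: ŷ = 10 + 0.2·10 = 12; r = 16 − 12 = 4
x=20: ŷ = 10 + 0.2·20 = 14; r = 12 − 14 = -2
x=40: ŷ = 10 + 0.2·40 = 18; r = 19 − 18 = 1
x=50: ŷ = 10 + 0.2·50 = 20; r = 17 − 20 = -3
x=70: ŷ = 10 + 0.2·70 = 24; r = 25 − 24 = 1
x=90: ŷ = 10 + 0.2·90 = 28; r = 25 − 28 = -3
x=130: ŷ = 10 + 0.2·130 = 36; r = 33 − 36 = -3
x=140: ŷ = 10 + 0.2·140 = 38; r = 43 − 38 = 5
|r| > 2.5: x=10 (|r|=4), x=50 (|r|=3), x=90 (|r|=3), x=130 (|r|=3), x=140 (|r|=5) → 5

5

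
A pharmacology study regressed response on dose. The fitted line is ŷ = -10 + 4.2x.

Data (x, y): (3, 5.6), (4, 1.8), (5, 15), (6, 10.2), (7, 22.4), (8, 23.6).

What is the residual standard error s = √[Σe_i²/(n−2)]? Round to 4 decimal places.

s = 4.5826

x=3: ŷ = -10 + 4.2·3 = 2.6; e = 5.6 − 2.6 = 3
x=4: ŷ = -10 + 4.2·4 = 6.8; e = 1.8 − 6.8 = -5
x=5: ŷ = -10 + 4.2·5 = 11; e = 15 − 11 = 4
x=6: ŷ = -10 + 4.2·6 = 15.2; e = 10.2 − 15.2 = -5
x=7: ŷ = -10 + 4.2·7 = 19.4; e = 22.4 − 19.4 = 3
x=8: ŷ = -10 + 4.2·8 = 23.6; e = 23.6 − 23.6 = 0
SSE = 9 + 25 + 16 + 25 + 9 + 0 = 84
s = √(84/4) = √21 ≈ 4.5826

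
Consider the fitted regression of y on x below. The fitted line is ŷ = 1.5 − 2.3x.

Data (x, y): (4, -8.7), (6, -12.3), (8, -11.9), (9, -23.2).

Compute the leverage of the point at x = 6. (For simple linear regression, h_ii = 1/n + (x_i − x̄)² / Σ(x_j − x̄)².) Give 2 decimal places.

h = 0.29

x̄ = (4 + 6 + 8 + 9)/4 = 6.75
Σ(x − x̄)² = 7.5625 + 0.5625 + 1.5625 + 5.0625 = 14.75
h = 1/4 + (-0.75)²/14.75 = 0.25 + 0.0381356 = 0.29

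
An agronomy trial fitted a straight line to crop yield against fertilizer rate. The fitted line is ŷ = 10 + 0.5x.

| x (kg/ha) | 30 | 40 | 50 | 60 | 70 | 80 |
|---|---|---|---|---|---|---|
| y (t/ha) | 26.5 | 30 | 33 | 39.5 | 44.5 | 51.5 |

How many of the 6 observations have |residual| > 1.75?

1

x=30: ŷ = 10 + 0.5·30 = 25; e = 26.5 − 25 = 1.5
x=40: ŷ = 10 + 0.5·40 = 30; e = 30 − 30 = 0
x=50: ŷ = 10 + 0.5·50 = 35; e = 33 − 35 = -2
x=60: ŷ = 10 + 0.5·60 = 40; e = 39.5 − 40 = -0.5
x=70: ŷ = 10 + 0.5·70 = 45; e = 44.5 − 45 = -0.5
x=80: ŷ = 10 + 0.5·80 = 50; e = 51.5 − 50 = 1.5
|e| > 1.75: x=50 (|e|=2) → 1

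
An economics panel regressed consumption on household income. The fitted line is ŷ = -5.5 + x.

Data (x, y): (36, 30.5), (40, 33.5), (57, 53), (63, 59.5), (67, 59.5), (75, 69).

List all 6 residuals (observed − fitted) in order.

0, -1, 1.5, 2, -2, -0.5

x=36: ŷ = -5.5 + 36 = 30.5; e = 30.5 − 30.5 = 0
x=40: ŷ = -5.5 + 40 = 34.5; e = 33.5 − 34.5 = -1
x=57: ŷ = -5.5 + 57 = 51.5; e = 53 − 51.5 = 1.5
x=63: ŷ = -5.5 + 63 = 57.5; e = 59.5 − 57.5 = 2
x=67: ŷ = -5.5 + 67 = 61.5; e = 59.5 − 61.5 = -2
x=75: ŷ = -5.5 + 75 = 69.5; e = 69 − 69.5 = -0.5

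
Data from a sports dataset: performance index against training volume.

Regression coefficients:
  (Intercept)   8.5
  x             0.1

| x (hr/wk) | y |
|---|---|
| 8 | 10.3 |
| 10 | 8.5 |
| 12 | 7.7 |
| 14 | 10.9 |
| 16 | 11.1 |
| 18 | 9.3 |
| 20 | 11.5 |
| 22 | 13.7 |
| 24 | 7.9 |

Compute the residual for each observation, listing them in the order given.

1, -1, -2, 1, 1, -1, 1, 3, -3

x=8: ŷ = 8.5 + 0.1·8 = 9.3; r = 10.3 − 9.3 = 1
x=10: ŷ = 8.5 + 0.1·10 = 9.5; r = 8.5 − 9.5 = -1
x=12: ŷ = 8.5 + 0.1·12 = 9.7; r = 7.7 − 9.7 = -2
x=14: ŷ = 8.5 + 0.1·14 = 9.9; r = 10.9 − 9.9 = 1
x=16: ŷ = 8.5 + 0.1·16 = 10.1; r = 11.1 − 10.1 = 1
x=18: ŷ = 8.5 + 0.1·18 = 10.3; r = 9.3 − 10.3 = -1
x=20: ŷ = 8.5 + 0.1·20 = 10.5; r = 11.5 − 10.5 = 1
x=22: ŷ = 8.5 + 0.1·22 = 10.7; r = 13.7 − 10.7 = 3
x=24: ŷ = 8.5 + 0.1·24 = 10.9; r = 7.9 − 10.9 = -3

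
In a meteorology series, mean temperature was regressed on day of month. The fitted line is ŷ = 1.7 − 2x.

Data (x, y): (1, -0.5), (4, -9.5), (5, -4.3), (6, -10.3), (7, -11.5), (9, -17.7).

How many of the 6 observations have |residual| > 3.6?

1

x=1: ŷ = 1.7 − 2·1 = -0.3; e = -0.5 − (-0.3) = -0.2
x=4: ŷ = 1.7 − 2·4 = -6.3; e = -9.5 − (-6.3) = -3.2
x=5: ŷ = 1.7 − 2·5 = -8.3; e = -4.3 − (-8.3) = 4
x=6: ŷ = 1.7 − 2·6 = -10.3; e = -10.3 − (-10.3) = 0
x=7: ŷ = 1.7 − 2·7 = -12.3; e = -11.5 − (-12.3) = 0.8
x=9: ŷ = 1.7 − 2·9 = -16.3; e = -17.7 − (-16.3) = -1.4
|e| > 3.6: x=5 (|e|=4) → 1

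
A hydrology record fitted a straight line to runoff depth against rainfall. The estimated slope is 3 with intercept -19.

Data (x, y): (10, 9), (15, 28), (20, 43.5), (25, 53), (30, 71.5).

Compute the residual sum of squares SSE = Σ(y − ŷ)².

SSE = 23.5

x=10: ŷ = -19 + 3·10 = 11; r = 9 − 11 = -2
x=15: ŷ = -19 + 3·15 = 26; r = 28 − 26 = 2
x=20: ŷ = -19 + 3·20 = 41; r = 43.5 − 41 = 2.5
x=25: ŷ = -19 + 3·25 = 56; r = 53 − 56 = -3
x=30: ŷ = -19 + 3·30 = 71; r = 71.5 − 71 = 0.5
SSE = 4 + 4 + 6.25 + 9 + 0.25 = 23.5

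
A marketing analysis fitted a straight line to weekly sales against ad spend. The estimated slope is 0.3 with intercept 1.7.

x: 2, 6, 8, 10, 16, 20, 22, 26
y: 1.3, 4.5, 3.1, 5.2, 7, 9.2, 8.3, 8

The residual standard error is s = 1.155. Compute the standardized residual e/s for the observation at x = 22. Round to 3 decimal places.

0.000

ŷ = 1.7 + 0.3·22 = 8.3
e = 8.3 − 8.3 = 0
e/s = 0 / 1.155 = 0.000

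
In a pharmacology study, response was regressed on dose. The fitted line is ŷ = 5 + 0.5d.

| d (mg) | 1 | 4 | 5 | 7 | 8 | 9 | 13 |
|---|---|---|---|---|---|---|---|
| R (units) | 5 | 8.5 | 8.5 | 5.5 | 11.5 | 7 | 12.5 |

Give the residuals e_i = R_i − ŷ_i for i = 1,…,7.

-0.5, 1.5, 1, -3, 2.5, -2.5, 1

d=1: ŷ = 5 + 0.5·1 = 5.5; e = 5 − 5.5 = -0.5
d=4: ŷ = 5 + 0.5·4 = 7; e = 8.5 − 7 = 1.5
d=5: ŷ = 5 + 0.5·5 = 7.5; e = 8.5 − 7.5 = 1
d=7: ŷ = 5 + 0.5·7 = 8.5; e = 5.5 − 8.5 = -3
d=8: ŷ = 5 + 0.5·8 = 9; e = 11.5 − 9 = 2.5
d=9: ŷ = 5 + 0.5·9 = 9.5; e = 7 − 9.5 = -2.5
d=13: ŷ = 5 + 0.5·13 = 11.5; e = 12.5 − 11.5 = 1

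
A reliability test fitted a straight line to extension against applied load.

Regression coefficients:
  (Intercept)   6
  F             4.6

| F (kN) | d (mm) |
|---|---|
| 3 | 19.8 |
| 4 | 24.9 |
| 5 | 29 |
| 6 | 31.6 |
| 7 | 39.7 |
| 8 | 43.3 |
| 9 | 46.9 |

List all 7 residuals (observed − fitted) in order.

0, 0.5, 0, -2, 1.5, 0.5, -0.5

F=3: ŷ = 6 + 4.6·3 = 19.8; e = 19.8 − 19.8 = 0
F=4: ŷ = 6 + 4.6·4 = 24.4; e = 24.9 − 24.4 = 0.5
F=5: ŷ = 6 + 4.6·5 = 29; e = 29 − 29 = 0
F=6: ŷ = 6 + 4.6·6 = 33.6; e = 31.6 − 33.6 = -2
F=7: ŷ = 6 + 4.6·7 = 38.2; e = 39.7 − 38.2 = 1.5
F=8: ŷ = 6 + 4.6·8 = 42.8; e = 43.3 − 42.8 = 0.5
F=9: ŷ = 6 + 4.6·9 = 47.4; e = 46.9 − 47.4 = -0.5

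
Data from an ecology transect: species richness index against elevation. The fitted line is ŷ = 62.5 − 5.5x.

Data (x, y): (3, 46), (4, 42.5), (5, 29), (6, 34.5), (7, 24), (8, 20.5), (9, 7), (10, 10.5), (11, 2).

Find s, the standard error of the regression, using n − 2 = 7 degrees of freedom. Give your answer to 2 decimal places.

s = 4.04

x=3: ŷ = 62.5 − 5.5·3 = 46; r = 46 − 46 = 0
x=4: ŷ = 62.5 − 5.5·4 = 40.5; r = 42.5 − 40.5 = 2
x=5: ŷ = 62.5 − 5.5·5 = 35; r = 29 − 35 = -6
x=6: ŷ = 62.5 − 5.5·6 = 29.5; r = 34.5 − 29.5 = 5
x=7: ŷ = 62.5 − 5.5·7 = 24; r = 24 − 24 = 0
x=8: ŷ = 62.5 − 5.5·8 = 18.5; r = 20.5 − 18.5 = 2
x=9: ŷ = 62.5 − 5.5·9 = 13; r = 7 − 13 = -6
x=10: ŷ = 62.5 − 5.5·10 = 7.5; r = 10.5 − 7.5 = 3
x=11: ŷ = 62.5 − 5.5·11 = 2; r = 2 − 2 = 0
SSE = 0 + 4 + 36 + 25 + 0 + 4 + 36 + 9 + 0 = 114
s = √(114/7) = √16.2857 ≈ 4.04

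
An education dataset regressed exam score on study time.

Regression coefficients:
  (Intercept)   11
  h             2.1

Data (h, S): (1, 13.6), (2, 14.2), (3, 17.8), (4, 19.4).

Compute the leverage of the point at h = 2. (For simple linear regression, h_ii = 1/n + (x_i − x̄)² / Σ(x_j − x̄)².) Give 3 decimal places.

h̄ = (1 + 2 + 3 + 4)/4 = 2.5
Σ(h − h̄)² = 2.25 + 0.25 + 0.25 + 2.25 = 5
h = 1/4 + (-0.5)²/5 = 0.25 + 0.05 = 0.300

h = 0.300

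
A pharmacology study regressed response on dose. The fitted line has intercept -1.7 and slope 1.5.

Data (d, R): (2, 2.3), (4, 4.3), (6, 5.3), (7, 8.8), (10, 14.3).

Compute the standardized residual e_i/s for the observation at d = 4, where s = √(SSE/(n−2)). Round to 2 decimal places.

0.00

d=2: ŷ = -1.7 + 1.5·2 = 1.3; e = 2.3 − 1.3 = 1
d=4: ŷ = -1.7 + 1.5·4 = 4.3; e = 4.3 − 4.3 = 0
d=6: ŷ = -1.7 + 1.5·6 = 7.3; e = 5.3 − 7.3 = -2
d=7: ŷ = -1.7 + 1.5·7 = 8.8; e = 8.8 − 8.8 = 0
d=10: ŷ = -1.7 + 1.5·10 = 13.3; e = 14.3 − 13.3 = 1
SSE = 1 + 0 + 4 + 0 + 1 = 6
s = √(6/3) = 1.41421
e/s = 0 / 1.41421 = 0.00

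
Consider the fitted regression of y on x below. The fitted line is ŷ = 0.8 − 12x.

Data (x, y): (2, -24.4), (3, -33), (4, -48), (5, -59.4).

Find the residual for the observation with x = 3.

ŷ = 0.8 − 12·3 = -35.2
r = -33 − (-35.2) = 2.2

r = 2.2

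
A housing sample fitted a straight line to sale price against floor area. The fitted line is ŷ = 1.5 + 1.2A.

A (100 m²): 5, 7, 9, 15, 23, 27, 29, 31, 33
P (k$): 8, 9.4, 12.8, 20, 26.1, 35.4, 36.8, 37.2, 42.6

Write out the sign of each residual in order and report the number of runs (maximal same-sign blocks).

7 runs

A=5: ŷ = 1.5 + 1.2·5 = 7.5; e = 8 − 7.5 = 0.5
A=7: ŷ = 1.5 + 1.2·7 = 9.9; e = 9.4 − 9.9 = -0.5
A=9: ŷ = 1.5 + 1.2·9 = 12.3; e = 12.8 − 12.3 = 0.5
A=15: ŷ = 1.5 + 1.2·15 = 19.5; e = 20 − 19.5 = 0.5
A=23: ŷ = 1.5 + 1.2·23 = 29.1; e = 26.1 − 29.1 = -3
A=27: ŷ = 1.5 + 1.2·27 = 33.9; e = 35.4 − 33.9 = 1.5
A=29: ŷ = 1.5 + 1.2·29 = 36.3; e = 36.8 − 36.3 = 0.5
A=31: ŷ = 1.5 + 1.2·31 = 38.7; e = 37.2 − 38.7 = -1.5
A=33: ŷ = 1.5 + 1.2·33 = 41.1; e = 42.6 − 41.1 = 1.5
Signs: + − + + − + + − +
Runs: +×1, −×1, +×2, −×1, +×2, −×1, +×1 → 7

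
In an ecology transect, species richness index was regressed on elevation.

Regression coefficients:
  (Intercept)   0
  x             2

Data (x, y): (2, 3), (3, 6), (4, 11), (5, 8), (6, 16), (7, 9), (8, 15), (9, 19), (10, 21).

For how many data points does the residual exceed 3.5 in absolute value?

x=2: ŷ = 2·2 = 4; r = 3 − 4 = -1
x=3: ŷ = 2·3 = 6; r = 6 − 6 = 0
x=4: ŷ = 2·4 = 8; r = 11 − 8 = 3
x=5: ŷ = 2·5 = 10; r = 8 − 10 = -2
x=6: ŷ = 2·6 = 12; r = 16 − 12 = 4
x=7: ŷ = 2·7 = 14; r = 9 − 14 = -5
x=8: ŷ = 2·8 = 16; r = 15 − 16 = -1
x=9: ŷ = 2·9 = 18; r = 19 − 18 = 1
x=10: ŷ = 2·10 = 20; r = 21 − 20 = 1
|r| > 3.5: x=6 (|r|=4), x=7 (|r|=5) → 2

2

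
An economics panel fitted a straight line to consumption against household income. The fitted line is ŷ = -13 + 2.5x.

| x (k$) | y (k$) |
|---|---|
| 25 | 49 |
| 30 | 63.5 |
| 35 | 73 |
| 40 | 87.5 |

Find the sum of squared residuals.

x=25: ŷ = -13 + 2.5·25 = 49.5; e = 49 − 49.5 = -0.5
x=30: ŷ = -13 + 2.5·30 = 62; e = 63.5 − 62 = 1.5
x=35: ŷ = -13 + 2.5·35 = 74.5; e = 73 − 74.5 = -1.5
x=40: ŷ = -13 + 2.5·40 = 87; e = 87.5 − 87 = 0.5
SSE = 0.25 + 2.25 + 2.25 + 0.25 = 5

SSE = 5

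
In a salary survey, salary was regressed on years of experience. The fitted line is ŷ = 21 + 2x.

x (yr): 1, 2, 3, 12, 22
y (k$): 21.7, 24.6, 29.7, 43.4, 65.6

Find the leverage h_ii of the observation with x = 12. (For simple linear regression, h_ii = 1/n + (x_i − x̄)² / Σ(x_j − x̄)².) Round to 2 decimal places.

x̄ = (1 + 2 + 3 + 12 + 22)/5 = 8
Σ(x − x̄)² = 49 + 36 + 25 + 16 + 196 = 322
h = 1/5 + (4)²/322 = 0.2 + 0.0496894 = 0.25

h = 0.25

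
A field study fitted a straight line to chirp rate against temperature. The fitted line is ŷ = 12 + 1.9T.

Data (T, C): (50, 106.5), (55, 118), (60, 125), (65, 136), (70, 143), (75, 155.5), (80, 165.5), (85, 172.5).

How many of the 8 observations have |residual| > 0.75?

6

T=50: ŷ = 12 + 1.9·50 = 107; r = 106.5 − 107 = -0.5
T=55: ŷ = 12 + 1.9·55 = 116.5; r = 118 − 116.5 = 1.5
T=60: ŷ = 12 + 1.9·60 = 126; r = 125 − 126 = -1
T=65: ŷ = 12 + 1.9·65 = 135.5; r = 136 − 135.5 = 0.5
T=70: ŷ = 12 + 1.9·70 = 145; r = 143 − 145 = -2
T=75: ŷ = 12 + 1.9·75 = 154.5; r = 155.5 − 154.5 = 1
T=80: ŷ = 12 + 1.9·80 = 164; r = 165.5 − 164 = 1.5
T=85: ŷ = 12 + 1.9·85 = 173.5; r = 172.5 − 173.5 = -1
|r| > 0.75: T=55 (|r|=1.5), T=60 (|r|=1), T=70 (|r|=2), T=75 (|r|=1), T=80 (|r|=1.5), T=85 (|r|=1) → 6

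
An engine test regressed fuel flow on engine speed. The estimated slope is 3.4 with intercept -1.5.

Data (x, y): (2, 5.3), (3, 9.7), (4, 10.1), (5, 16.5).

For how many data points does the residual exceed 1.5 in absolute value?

x=2: ŷ = -1.5 + 3.4·2 = 5.3; e = 5.3 − 5.3 = 0
x=3: ŷ = -1.5 + 3.4·3 = 8.7; e = 9.7 − 8.7 = 1
x=4: ŷ = -1.5 + 3.4·4 = 12.1; e = 10.1 − 12.1 = -2
x=5: ŷ = -1.5 + 3.4·5 = 15.5; e = 16.5 − 15.5 = 1
|e| > 1.5: x=4 (|e|=2) → 1

1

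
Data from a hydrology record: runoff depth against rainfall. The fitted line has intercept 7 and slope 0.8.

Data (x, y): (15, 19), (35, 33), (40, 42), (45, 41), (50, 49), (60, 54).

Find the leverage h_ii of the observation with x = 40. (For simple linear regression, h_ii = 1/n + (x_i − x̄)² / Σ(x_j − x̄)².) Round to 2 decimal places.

x̄ = (15 + 35 + 40 + 45 + 50 + 60)/6 = 40.8333
Σ(x − x̄)² = 667.361 + 34.0278 + 0.694444 + 17.3611 + 84.0278 + 367.361 = 1170.83
h = 1/6 + (-0.833333)²/1170.83 = 0.166667 + 0.00059312 = 0.17

h = 0.17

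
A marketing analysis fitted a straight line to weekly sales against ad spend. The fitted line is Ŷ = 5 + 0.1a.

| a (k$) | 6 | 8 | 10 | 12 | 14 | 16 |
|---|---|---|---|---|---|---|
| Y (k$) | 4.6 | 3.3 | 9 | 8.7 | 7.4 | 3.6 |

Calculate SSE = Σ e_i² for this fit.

SSE = 32.5

a=6: Ŷ = 5 + 0.1·6 = 5.6; e = 4.6 − 5.6 = -1
a=8: Ŷ = 5 + 0.1·8 = 5.8; e = 3.3 − 5.8 = -2.5
a=10: Ŷ = 5 + 0.1·10 = 6; e = 9 − 6 = 3
a=12: Ŷ = 5 + 0.1·12 = 6.2; e = 8.7 − 6.2 = 2.5
a=14: Ŷ = 5 + 0.1·14 = 6.4; e = 7.4 − 6.4 = 1
a=16: Ŷ = 5 + 0.1·16 = 6.6; e = 3.6 − 6.6 = -3
SSE = 1 + 6.25 + 9 + 6.25 + 1 + 9 = 32.5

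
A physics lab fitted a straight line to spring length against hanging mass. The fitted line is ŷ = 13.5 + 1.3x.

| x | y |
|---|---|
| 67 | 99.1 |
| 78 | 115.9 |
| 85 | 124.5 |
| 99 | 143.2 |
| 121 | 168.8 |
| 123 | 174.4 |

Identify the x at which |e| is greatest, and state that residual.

x=67: ŷ = 13.5 + 1.3·67 = 100.6; e = 99.1 − 100.6 = -1.5
x=78: ŷ = 13.5 + 1.3·78 = 114.9; e = 115.9 − 114.9 = 1
x=85: ŷ = 13.5 + 1.3·85 = 124; e = 124.5 − 124 = 0.5
x=99: ŷ = 13.5 + 1.3·99 = 142.2; e = 143.2 − 142.2 = 1
x=121: ŷ = 13.5 + 1.3·121 = 170.8; e = 168.8 − 170.8 = -2
x=123: ŷ = 13.5 + 1.3·123 = 173.4; e = 174.4 − 173.4 = 1
Largest |e| is 2 at x = 121, residual -2.

x = 121, e = -2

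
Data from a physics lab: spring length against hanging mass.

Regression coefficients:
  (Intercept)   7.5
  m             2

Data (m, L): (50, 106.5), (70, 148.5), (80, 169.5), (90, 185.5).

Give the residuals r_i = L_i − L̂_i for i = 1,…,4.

-1, 1, 2, -2

m=50: L̂ = 7.5 + 2·50 = 107.5; r = 106.5 − 107.5 = -1
m=70: L̂ = 7.5 + 2·70 = 147.5; r = 148.5 − 147.5 = 1
m=80: L̂ = 7.5 + 2·80 = 167.5; r = 169.5 − 167.5 = 2
m=90: L̂ = 7.5 + 2·90 = 187.5; r = 185.5 − 187.5 = -2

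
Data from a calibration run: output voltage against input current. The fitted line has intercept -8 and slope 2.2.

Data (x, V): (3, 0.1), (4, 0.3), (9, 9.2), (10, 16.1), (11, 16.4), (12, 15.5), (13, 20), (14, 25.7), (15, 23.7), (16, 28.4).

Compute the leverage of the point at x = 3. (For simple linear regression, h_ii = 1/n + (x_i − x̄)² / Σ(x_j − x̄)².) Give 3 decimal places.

h = 0.445

x̄ = (3 + 4 + 9 + 10 + 11 + 12 + 13 + 14 + 15 + 16)/10 = 10.7
Σ(x − x̄)² = 59.29 + 44.89 + 2.89 + 0.49 + 0.09 + 1.69 + 5.29 + 10.89 + 18.49 + 28.09 = 172.1
h = 1/10 + (-7.7)²/172.1 = 0.1 + 0.344509 = 0.445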